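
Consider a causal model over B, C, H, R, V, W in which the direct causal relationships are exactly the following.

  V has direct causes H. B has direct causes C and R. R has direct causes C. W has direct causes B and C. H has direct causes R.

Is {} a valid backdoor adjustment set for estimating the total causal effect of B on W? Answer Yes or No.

Backdoor paths from B to W (paths whose first edge points into B):
  P1: B <- C -> W
  P2: B <- R <- C -> W
Condition 1 (no descendant of B in the set): holds — descendants of B are {W}; none are in {}.
Condition 2 (every backdoor path blocked by {}):
  P1: open — no interior node is in the conditioning set.
  P2: open — no interior node is in the conditioning set.
{} does not satisfy the backdoor criterion.

No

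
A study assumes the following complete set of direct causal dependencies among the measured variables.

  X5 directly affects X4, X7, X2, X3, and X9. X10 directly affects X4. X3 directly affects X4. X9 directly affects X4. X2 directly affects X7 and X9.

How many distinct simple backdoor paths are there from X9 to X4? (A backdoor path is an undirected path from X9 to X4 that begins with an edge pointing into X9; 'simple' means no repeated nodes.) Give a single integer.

6

A backdoor path from X9 to X4 is any simple undirected path whose first edge points into X9 (i.e. leaves X9 via a parent).
Parents of X9: {X2, X5}.
Enumerating:
  P1: X9 <- X5 -> X3 -> X4
  P2: X9 <- X5 -> X4
  P3: X9 <- X2 <- X5 -> X3 -> X4
  P4: X9 <- X2 <- X5 -> X4
  P5: X9 <- X2 -> X7 <- X5 -> X3 -> X4
  P6: X9 <- X2 -> X7 <- X5 -> X4
That exhausts the simple backdoor paths. Count: 6.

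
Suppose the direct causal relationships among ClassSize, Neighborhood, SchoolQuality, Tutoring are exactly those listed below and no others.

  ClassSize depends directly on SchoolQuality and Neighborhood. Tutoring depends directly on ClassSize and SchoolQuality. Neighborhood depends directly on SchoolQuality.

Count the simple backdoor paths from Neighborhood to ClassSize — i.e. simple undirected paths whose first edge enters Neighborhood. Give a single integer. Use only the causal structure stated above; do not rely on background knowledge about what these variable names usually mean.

2

A backdoor path from Neighborhood to ClassSize is any simple undirected path whose first edge points into Neighborhood (i.e. leaves Neighborhood via a parent).
Parents of Neighborhood: {SchoolQuality}.
Enumerating:
  P1: Neighborhood <- SchoolQuality -> ClassSize
  P2: Neighborhood <- SchoolQuality -> Tutoring <- ClassSize
That exhausts the simple backdoor paths. Count: 2.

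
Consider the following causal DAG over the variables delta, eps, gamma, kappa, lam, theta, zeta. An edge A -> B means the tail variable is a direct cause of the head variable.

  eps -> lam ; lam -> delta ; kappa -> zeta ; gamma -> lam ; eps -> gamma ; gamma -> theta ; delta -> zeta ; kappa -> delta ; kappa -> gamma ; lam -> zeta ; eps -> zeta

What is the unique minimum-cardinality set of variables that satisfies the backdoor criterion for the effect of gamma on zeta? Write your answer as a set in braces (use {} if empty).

{eps, kappa}

Variables eligible for adjustment (non-descendants of gamma, excluding gamma and zeta): {eps, kappa}.
Backdoor paths from gamma to zeta:
  P1: gamma <- eps -> lam -> delta <- kappa -> zeta
  P2: gamma <- eps -> lam -> delta -> zeta
  P3: gamma <- eps -> lam -> zeta
  P4: gamma <- eps -> zeta
  P5: gamma <- kappa -> delta <- lam <- eps -> zeta
  P6: gamma <- kappa -> delta <- lam -> zeta
  P7: gamma <- kappa -> delta -> zeta
  P8: gamma <- kappa -> zeta
The empty set is not sufficient: P2 (gamma <- eps -> lam -> delta -> zeta) has no collider blocking it and no conditioned non-collider, so it is open.
Try {eps, kappa}:
  P1: blocked at fork node eps ∈ conditioning set.
  P2: blocked at fork node eps ∈ conditioning set.
  P3: blocked at fork node eps ∈ conditioning set.
  P4: blocked at fork node eps ∈ conditioning set.
  P5: blocked at fork node kappa ∈ conditioning set.
  P6: blocked at fork node kappa ∈ conditioning set.
  P7: blocked at fork node kappa ∈ conditioning set.
  P8: blocked at fork node kappa ∈ conditioning set.
{eps, kappa} contains no descendant of gamma and blocks every backdoor path.
Every element of {eps, kappa} is needed (dropping eps leaves P2 open; dropping kappa leaves P7 open), so no proper subset is valid.
Among all size-2 subsets of the eligible variables, only {eps, kappa} blocks every backdoor path, so it is the unique smallest valid adjustment set.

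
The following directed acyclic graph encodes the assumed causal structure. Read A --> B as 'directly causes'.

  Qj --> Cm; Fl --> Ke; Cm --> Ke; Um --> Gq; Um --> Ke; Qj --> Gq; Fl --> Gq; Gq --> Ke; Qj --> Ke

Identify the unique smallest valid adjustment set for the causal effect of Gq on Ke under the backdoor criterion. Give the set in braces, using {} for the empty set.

Variables eligible for adjustment (non-descendants of Gq, excluding Gq and Ke): {Cm, Fl, Qj, Um}.
Backdoor paths from Gq to Ke:
  P1: Gq <- Qj -> Cm -> Ke
  P2: Gq <- Qj -> Ke
  P3: Gq <- Um -> Ke
  P4: Gq <- Fl -> Ke
The empty set is not sufficient: P1 (Gq <- Qj -> Cm -> Ke) has no collider blocking it and no conditioned non-collider, so it is open.
Try {Fl, Qj, Um}:
  P1: blocked at fork node Qj ∈ conditioning set.
  P2: blocked at fork node Qj ∈ conditioning set.
  P3: blocked at fork node Um ∈ conditioning set.
  P4: blocked at fork node Fl ∈ conditioning set.
{Fl, Qj, Um} contains no descendant of Gq and blocks every backdoor path.
Every element of {Fl, Qj, Um} is needed (dropping Fl leaves P4 open; dropping Qj leaves P1 open; dropping Um leaves P3 open), so no proper subset is valid.
Among all size-3 subsets of the eligible variables, only {Fl, Qj, Um} blocks every backdoor path, so it is the unique smallest valid adjustment set.

{Fl, Qj, Um}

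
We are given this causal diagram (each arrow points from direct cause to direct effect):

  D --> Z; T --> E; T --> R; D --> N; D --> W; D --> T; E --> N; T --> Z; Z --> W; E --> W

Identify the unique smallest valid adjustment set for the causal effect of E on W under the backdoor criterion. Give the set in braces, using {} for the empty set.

{T}

Variables eligible for adjustment (non-descendants of E, excluding E and W): {D, R, T, Z}.
Backdoor paths from E to W:
  P1: E <- T <- D -> Z -> W
  P2: E <- T <- D -> W
  P3: E <- T -> Z <- D -> W
  P4: E <- T -> Z -> W
The empty set is not sufficient: P1 (E <- T <- D -> Z -> W) has no collider blocking it and no conditioned non-collider, so it is open.
Try {T}:
  P1: blocked at chain node T ∈ conditioning set.
  P2: blocked at chain node T ∈ conditioning set.
  P3: blocked at fork node T ∈ conditioning set.
  P4: blocked at fork node T ∈ conditioning set.
{T} contains no descendant of E and blocks every backdoor path.
No other singleton works — e.g. {D} leaves P4 open — so {T} is the unique smallest valid adjustment set.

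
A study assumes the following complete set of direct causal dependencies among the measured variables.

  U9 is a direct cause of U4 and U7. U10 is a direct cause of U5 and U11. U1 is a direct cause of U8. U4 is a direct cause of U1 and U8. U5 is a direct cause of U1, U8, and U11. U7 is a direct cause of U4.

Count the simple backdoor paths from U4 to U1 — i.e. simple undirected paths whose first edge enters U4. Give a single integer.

0

A backdoor path from U4 to U1 is any simple undirected path whose first edge points into U4 (i.e. leaves U4 via a parent).
Parents of U4: {U7, U9}.
No simple path from any parent of U4 reaches U1 without revisiting U4, so there are no backdoor paths.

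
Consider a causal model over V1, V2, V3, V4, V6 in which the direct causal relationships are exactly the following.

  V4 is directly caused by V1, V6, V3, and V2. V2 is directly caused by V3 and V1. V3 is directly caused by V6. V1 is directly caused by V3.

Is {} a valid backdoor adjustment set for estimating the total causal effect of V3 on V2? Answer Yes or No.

Backdoor paths from V3 to V2 (paths whose first edge points into V3):
  P1: V3 <- V6 -> V4 <- V1 -> V2
  P2: V3 <- V6 -> V4 <- V2
Condition 1 (no descendant of V3 in the set): holds — descendants of V3 are {V1, V2, V4}; none are in {}.
Condition 2 (every backdoor path blocked by {}):
  P1: blocked at collider V4 (neither it nor any descendant is in the conditioning set).
  P2: blocked at collider V4 (neither it nor any descendant is in the conditioning set).
{} satisfies the backdoor criterion.

Yes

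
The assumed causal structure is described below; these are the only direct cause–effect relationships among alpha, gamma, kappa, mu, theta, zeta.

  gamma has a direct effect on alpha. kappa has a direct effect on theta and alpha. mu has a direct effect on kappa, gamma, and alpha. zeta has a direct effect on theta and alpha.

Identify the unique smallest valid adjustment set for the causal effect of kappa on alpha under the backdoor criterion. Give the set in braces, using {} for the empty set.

{mu}

Variables eligible for adjustment (non-descendants of kappa, excluding kappa and alpha): {gamma, mu, zeta}.
Backdoor paths from kappa to alpha:
  P1: kappa <- mu -> gamma -> alpha
  P2: kappa <- mu -> alpha
The empty set is not sufficient: P1 (kappa <- mu -> gamma -> alpha) has no collider blocking it and no conditioned non-collider, so it is open.
Try {mu}:
  P1: blocked at fork node mu ∈ conditioning set.
  P2: blocked at fork node mu ∈ conditioning set.
{mu} contains no descendant of kappa and blocks every backdoor path.
No other singleton works — e.g. {zeta} leaves P1 open — so {mu} is the unique smallest valid adjustment set.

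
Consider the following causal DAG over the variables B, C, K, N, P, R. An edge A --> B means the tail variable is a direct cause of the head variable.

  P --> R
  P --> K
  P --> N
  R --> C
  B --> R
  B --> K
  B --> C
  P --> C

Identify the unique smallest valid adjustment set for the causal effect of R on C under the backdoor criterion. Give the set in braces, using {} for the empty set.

Variables eligible for adjustment (non-descendants of R, excluding R and C): {B, K, N, P}.
Backdoor paths from R to C:
  P1: R <- B -> K <- P -> C
  P2: R <- B -> C
  P3: R <- P -> K <- B -> C
  P4: R <- P -> C
The empty set is not sufficient: P2 (R <- B -> C) has no collider blocking it and no conditioned non-collider, so it is open.
Try {B, P}:
  P1: blocked at fork node B ∈ conditioning set.
  P2: blocked at fork node B ∈ conditioning set.
  P3: blocked at fork node P ∈ conditioning set.
  P4: blocked at fork node P ∈ conditioning set.
{B, P} contains no descendant of R and blocks every backdoor path.
Every element of {B, P} is needed (dropping B leaves P2 open; dropping P leaves P4 open), so no proper subset is valid.
Among all size-2 subsets of the eligible variables, only {B, P} blocks every backdoor path, so it is the unique smallest valid adjustment set.

{B, P}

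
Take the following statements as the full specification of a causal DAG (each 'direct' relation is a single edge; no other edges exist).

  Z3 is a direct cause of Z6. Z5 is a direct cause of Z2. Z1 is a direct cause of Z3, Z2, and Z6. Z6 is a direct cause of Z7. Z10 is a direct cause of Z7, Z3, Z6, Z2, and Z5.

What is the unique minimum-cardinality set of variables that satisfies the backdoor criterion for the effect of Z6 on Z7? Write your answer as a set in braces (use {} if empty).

Variables eligible for adjustment (non-descendants of Z6, excluding Z6 and Z7): {Z1, Z10, Z2, Z3, Z5}.
Backdoor paths from Z6 to Z7:
  P1: Z6 <- Z10 -> Z7
  P2: Z6 <- Z1 -> Z3 <- Z10 -> Z7
  P3: Z6 <- Z1 -> Z2 <- Z10 -> Z7
  P4: Z6 <- Z1 -> Z2 <- Z5 <- Z10 -> Z7
  P5: Z6 <- Z3 <- Z10 -> Z7
  P6: Z6 <- Z3 <- Z1 -> Z2 <- Z10 -> Z7
  P7: Z6 <- Z3 <- Z1 -> Z2 <- Z5 <- Z10 -> Z7
The empty set is not sufficient: P1 (Z6 <- Z10 -> Z7) has no collider blocking it and no conditioned non-collider, so it is open.
Try {Z10}:
  P1: blocked at fork node Z10 ∈ conditioning set.
  P2: blocked at collider Z3 (neither it nor any descendant is in the conditioning set).
  P3: blocked at collider Z2 (neither it nor any descendant is in the conditioning set).
  P4: blocked at collider Z2 (neither it nor any descendant is in the conditioning set).
  P5: blocked at fork node Z10 ∈ conditioning set.
  P6: blocked at collider Z2 (neither it nor any descendant is in the conditioning set).
  P7: blocked at collider Z2 (neither it nor any descendant is in the conditioning set).
{Z10} contains no descendant of Z6 and blocks every backdoor path.
No other singleton works — e.g. {Z5} leaves P1 open — so {Z10} is the unique smallest valid adjustment set.

{Z10}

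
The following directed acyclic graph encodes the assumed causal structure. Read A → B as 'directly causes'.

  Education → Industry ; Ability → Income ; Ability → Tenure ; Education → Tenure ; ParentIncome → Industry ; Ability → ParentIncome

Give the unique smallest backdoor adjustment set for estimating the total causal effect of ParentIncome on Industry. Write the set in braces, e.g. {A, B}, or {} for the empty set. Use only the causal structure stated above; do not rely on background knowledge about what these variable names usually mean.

{}

Variables eligible for adjustment (non-descendants of ParentIncome, excluding ParentIncome and Industry): {Ability, Education, Income, Tenure}.
Backdoor paths from ParentIncome to Industry:
  P1: ParentIncome <- Ability -> Tenure <- Education -> Industry
Each backdoor path contains an unconditioned collider, so every path is already blocked with the empty conditioning set:
  P1: blocked at collider Tenure (neither it nor any descendant is in the conditioning set).
The empty set is therefore the unique smallest valid set.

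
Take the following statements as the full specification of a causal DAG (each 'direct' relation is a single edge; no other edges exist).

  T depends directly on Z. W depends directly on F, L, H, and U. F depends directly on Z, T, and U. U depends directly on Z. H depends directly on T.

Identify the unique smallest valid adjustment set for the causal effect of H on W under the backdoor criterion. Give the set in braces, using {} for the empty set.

Variables eligible for adjustment (non-descendants of H, excluding H and W): {F, L, T, U, Z}.
Backdoor paths from H to W:
  P1: H <- T <- Z -> U -> F -> W
  P2: H <- T <- Z -> U -> W
  P3: H <- T <- Z -> F <- U -> W
  P4: H <- T <- Z -> F -> W
  P5: H <- T -> F <- Z -> U -> W
  P6: H <- T -> F <- U -> W
  P7: H <- T -> F -> W
The empty set is not sufficient: P1 (H <- T <- Z -> U -> F -> W) has no collider blocking it and no conditioned non-collider, so it is open.
Try {T}:
  P1: blocked at chain node T ∈ conditioning set.
  P2: blocked at chain node T ∈ conditioning set.
  P3: blocked at chain node T ∈ conditioning set.
  P4: blocked at chain node T ∈ conditioning set.
  P5: blocked at fork node T ∈ conditioning set.
  P6: blocked at fork node T ∈ conditioning set.
  P7: blocked at fork node T ∈ conditioning set.
{T} contains no descendant of H and blocks every backdoor path.
No other singleton works — e.g. {Z} leaves P7 open — so {T} is the unique smallest valid adjustment set.

{T}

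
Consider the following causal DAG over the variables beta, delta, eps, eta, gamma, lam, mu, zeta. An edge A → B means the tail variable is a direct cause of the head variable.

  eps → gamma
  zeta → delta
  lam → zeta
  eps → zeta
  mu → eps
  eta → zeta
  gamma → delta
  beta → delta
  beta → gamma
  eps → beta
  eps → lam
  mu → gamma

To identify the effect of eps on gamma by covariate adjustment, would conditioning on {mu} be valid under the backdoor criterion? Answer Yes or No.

Backdoor paths from eps to gamma (paths whose first edge points into eps):
  P1: eps <- mu -> gamma
Condition 1 (no descendant of eps in the set): holds — descendants of eps are {beta, delta, gamma, lam, zeta}; none are in {mu}.
Condition 2 (every backdoor path blocked by {mu}):
  P1: blocked at fork node mu ∈ conditioning set.
{mu} satisfies the backdoor criterion.

Yes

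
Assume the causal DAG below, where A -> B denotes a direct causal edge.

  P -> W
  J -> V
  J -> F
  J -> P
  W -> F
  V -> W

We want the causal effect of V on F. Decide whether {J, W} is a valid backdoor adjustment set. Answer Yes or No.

Backdoor paths from V to F (paths whose first edge points into V):
  P1: V <- J -> P -> W -> F
  P2: V <- J -> F
Condition 1 (no descendant of V in the set): FAILS — W is a descendant of V.
Condition 2 (every backdoor path blocked by {J, W}):
  P1: blocked at fork node J ∈ conditioning set.
  P2: blocked at fork node J ∈ conditioning set.
{J, W} does not satisfy the backdoor criterion.

No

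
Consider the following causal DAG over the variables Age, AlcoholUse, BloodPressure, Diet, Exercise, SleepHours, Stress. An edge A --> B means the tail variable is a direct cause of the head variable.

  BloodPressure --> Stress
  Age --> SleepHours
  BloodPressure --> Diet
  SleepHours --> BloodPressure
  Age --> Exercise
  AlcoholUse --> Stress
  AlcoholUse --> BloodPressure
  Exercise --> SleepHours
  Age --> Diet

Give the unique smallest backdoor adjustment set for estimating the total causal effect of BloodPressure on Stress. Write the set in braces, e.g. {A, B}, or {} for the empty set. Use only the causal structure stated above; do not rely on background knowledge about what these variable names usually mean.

Variables eligible for adjustment (non-descendants of BloodPressure, excluding BloodPressure and Stress): {Age, AlcoholUse, Exercise, SleepHours}.
Backdoor paths from BloodPressure to Stress:
  P1: BloodPressure <- AlcoholUse -> Stress
The empty set is not sufficient: P1 (BloodPressure <- AlcoholUse -> Stress) has no collider blocking it and no conditioned non-collider, so it is open.
Try {AlcoholUse}:
  P1: blocked at fork node AlcoholUse ∈ conditioning set.
{AlcoholUse} contains no descendant of BloodPressure and blocks every backdoor path.
No other singleton works — e.g. {Age} leaves P1 open — so {AlcoholUse} is the unique smallest valid adjustment set.

{AlcoholUse}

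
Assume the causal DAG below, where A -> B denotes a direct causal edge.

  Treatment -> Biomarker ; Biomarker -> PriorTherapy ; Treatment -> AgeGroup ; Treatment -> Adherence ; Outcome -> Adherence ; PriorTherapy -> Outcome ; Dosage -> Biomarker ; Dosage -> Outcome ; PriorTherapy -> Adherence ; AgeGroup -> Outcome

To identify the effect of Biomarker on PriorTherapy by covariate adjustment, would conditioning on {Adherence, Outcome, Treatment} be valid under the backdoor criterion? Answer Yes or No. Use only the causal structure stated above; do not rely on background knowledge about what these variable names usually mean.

No

Backdoor paths from Biomarker to PriorTherapy (paths whose first edge points into Biomarker):
  P1: Biomarker <- Dosage -> Outcome <- AgeGroup <- Treatment -> Adherence <- PriorTherapy
  P2: Biomarker <- Dosage -> Outcome <- PriorTherapy
  P3: Biomarker <- Dosage -> Outcome -> Adherence <- PriorTherapy
  P4: Biomarker <- Treatment -> AgeGroup -> Outcome <- PriorTherapy
  P5: Biomarker <- Treatment -> AgeGroup -> Outcome -> Adherence <- PriorTherapy
  P6: Biomarker <- Treatment -> Adherence <- PriorTherapy
  P7: Biomarker <- Treatment -> Adherence <- Outcome <- PriorTherapy
Condition 1 (no descendant of Biomarker in the set): FAILS — Adherence and Outcome are descendants of Biomarker.
Condition 2 (every backdoor path blocked by {Adherence, Outcome, Treatment}):
  P1: blocked at fork node Treatment ∈ conditioning set.
  P2: open — collider(s) Outcome are conditioned on (or have a conditioned descendant) and no non-collider on the path is in the set.
  P3: blocked at chain node Outcome ∈ conditioning set.
  P4: blocked at fork node Treatment ∈ conditioning set.
  P5: blocked at fork node Treatment ∈ conditioning set.
  P6: blocked at fork node Treatment ∈ conditioning set.
  P7: blocked at fork node Treatment ∈ conditioning set.
{Adherence, Outcome, Treatment} does not satisfy the backdoor criterion.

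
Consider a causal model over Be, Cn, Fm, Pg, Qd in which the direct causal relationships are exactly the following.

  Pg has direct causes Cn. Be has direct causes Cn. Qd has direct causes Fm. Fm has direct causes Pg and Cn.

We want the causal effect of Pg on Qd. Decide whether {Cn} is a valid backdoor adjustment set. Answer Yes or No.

Backdoor paths from Pg to Qd (paths whose first edge points into Pg):
  P1: Pg <- Cn -> Fm -> Qd
Condition 1 (no descendant of Pg in the set): holds — descendants of Pg are {Fm, Qd}; none are in {Cn}.
Condition 2 (every backdoor path blocked by {Cn}):
  P1: blocked at fork node Cn ∈ conditioning set.
{Cn} satisfies the backdoor criterion.

Yes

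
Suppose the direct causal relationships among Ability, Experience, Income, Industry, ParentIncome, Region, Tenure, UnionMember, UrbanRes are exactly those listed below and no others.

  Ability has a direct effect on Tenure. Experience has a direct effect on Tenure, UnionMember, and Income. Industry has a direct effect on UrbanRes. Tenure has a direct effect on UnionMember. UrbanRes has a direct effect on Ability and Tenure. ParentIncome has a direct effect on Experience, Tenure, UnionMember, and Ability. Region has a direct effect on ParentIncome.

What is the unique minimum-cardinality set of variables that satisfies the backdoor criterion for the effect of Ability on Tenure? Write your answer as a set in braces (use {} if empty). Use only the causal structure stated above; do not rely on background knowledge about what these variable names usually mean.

Variables eligible for adjustment (non-descendants of Ability, excluding Ability and Tenure): {Experience, Income, Industry, ParentIncome, Region, UrbanRes}.
Backdoor paths from Ability to Tenure:
  P1: Ability <- UrbanRes -> Tenure
  P2: Ability <- ParentIncome -> Experience -> Tenure
  P3: Ability <- ParentIncome -> Experience -> UnionMember <- Tenure
  P4: Ability <- ParentIncome -> Tenure
  P5: Ability <- ParentIncome -> UnionMember <- Experience -> Tenure
  P6: Ability <- ParentIncome -> UnionMember <- Tenure
The empty set is not sufficient: P1 (Ability <- UrbanRes -> Tenure) has no collider blocking it and no conditioned non-collider, so it is open.
Try {ParentIncome, UrbanRes}:
  P1: blocked at fork node UrbanRes ∈ conditioning set.
  P2: blocked at fork node ParentIncome ∈ conditioning set.
  P3: blocked at fork node ParentIncome ∈ conditioning set.
  P4: blocked at fork node ParentIncome ∈ conditioning set.
  P5: blocked at fork node ParentIncome ∈ conditioning set.
  P6: blocked at fork node ParentIncome ∈ conditioning set.
{ParentIncome, UrbanRes} contains no descendant of Ability and blocks every backdoor path.
Every element of {ParentIncome, UrbanRes} is needed (dropping ParentIncome leaves P2 open; dropping UrbanRes leaves P1 open), so no proper subset is valid.
Among all size-2 subsets of the eligible variables, only {ParentIncome, UrbanRes} blocks every backdoor path, so it is the unique smallest valid adjustment set.

{ParentIncome, UrbanRes}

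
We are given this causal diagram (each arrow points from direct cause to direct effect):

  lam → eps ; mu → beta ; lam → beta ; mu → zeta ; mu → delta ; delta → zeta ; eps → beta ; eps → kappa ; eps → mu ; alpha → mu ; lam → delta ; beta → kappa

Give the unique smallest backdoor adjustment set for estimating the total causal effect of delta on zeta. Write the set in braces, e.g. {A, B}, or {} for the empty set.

Variables eligible for adjustment (non-descendants of delta, excluding delta and zeta): {alpha, beta, eps, kappa, lam, mu}.
Backdoor paths from delta to zeta:
  P1: delta <- lam -> eps -> mu -> zeta
  P2: delta <- lam -> eps -> beta <- mu -> zeta
  P3: delta <- lam -> eps -> kappa <- beta <- mu -> zeta
  P4: delta <- lam -> beta <- eps -> mu -> zeta
  P5: delta <- lam -> beta <- mu -> zeta
  P6: delta <- lam -> beta -> kappa <- eps -> mu -> zeta
  P7: delta <- mu -> zeta
The empty set is not sufficient: P1 (delta <- lam -> eps -> mu -> zeta) has no collider blocking it and no conditioned non-collider, so it is open.
Try {mu}:
  P1: blocked at chain node mu ∈ conditioning set.
  P2: blocked at collider beta (neither it nor any descendant is in the conditioning set).
  P3: blocked at collider kappa (neither it nor any descendant is in the conditioning set).
  P4: blocked at collider beta (neither it nor any descendant is in the conditioning set).
  P5: blocked at collider beta (neither it nor any descendant is in the conditioning set).
  P6: blocked at collider kappa (neither it nor any descendant is in the conditioning set).
  P7: blocked at fork node mu ∈ conditioning set.
{mu} contains no descendant of delta and blocks every backdoor path.
No other singleton works — e.g. {lam} leaves P7 open — so {mu} is the unique smallest valid adjustment set.

{mu}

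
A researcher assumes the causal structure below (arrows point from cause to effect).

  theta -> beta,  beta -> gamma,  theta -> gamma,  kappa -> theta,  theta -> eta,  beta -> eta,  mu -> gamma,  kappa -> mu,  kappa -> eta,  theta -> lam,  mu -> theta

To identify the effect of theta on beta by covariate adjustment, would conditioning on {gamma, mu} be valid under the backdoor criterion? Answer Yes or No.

Backdoor paths from theta to beta (paths whose first edge points into theta):
  P1: theta <- kappa -> mu -> gamma <- beta
  P2: theta <- kappa -> eta <- beta
  P3: theta <- mu <- kappa -> eta <- beta
  P4: theta <- mu -> gamma <- beta
Condition 1 (no descendant of theta in the set): FAILS — gamma is a descendant of theta.
Condition 2 (every backdoor path blocked by {gamma, mu}):
  P1: blocked at chain node mu ∈ conditioning set.
  P2: blocked at collider eta (neither it nor any descendant is in the conditioning set).
  P3: blocked at chain node mu ∈ conditioning set.
  P4: blocked at fork node mu ∈ conditioning set.
{gamma, mu} does not satisfy the backdoor criterion.

No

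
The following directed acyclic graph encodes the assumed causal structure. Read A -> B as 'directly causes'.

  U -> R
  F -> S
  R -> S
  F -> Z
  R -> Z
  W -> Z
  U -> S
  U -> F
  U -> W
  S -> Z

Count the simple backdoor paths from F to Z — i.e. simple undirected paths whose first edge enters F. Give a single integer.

5

A backdoor path from F to Z is any simple undirected path whose first edge points into F (i.e. leaves F via a parent).
Parents of F: {U}.
Enumerating:
  P1: F <- U -> W -> Z
  P2: F <- U -> R -> S -> Z
  P3: F <- U -> R -> Z
  P4: F <- U -> S <- R -> Z
  P5: F <- U -> S -> Z
That exhausts the simple backdoor paths. Count: 5.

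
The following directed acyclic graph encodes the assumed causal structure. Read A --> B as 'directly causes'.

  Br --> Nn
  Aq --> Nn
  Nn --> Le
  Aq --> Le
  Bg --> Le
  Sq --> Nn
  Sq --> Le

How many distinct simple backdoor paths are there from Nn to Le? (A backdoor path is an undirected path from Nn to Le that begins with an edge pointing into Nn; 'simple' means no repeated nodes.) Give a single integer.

2

A backdoor path from Nn to Le is any simple undirected path whose first edge points into Nn (i.e. leaves Nn via a parent).
Parents of Nn: {Aq, Br, Sq}.
Enumerating:
  P1: Nn <- Sq -> Le
  P2: Nn <- Aq -> Le
That exhausts the simple backdoor paths. Count: 2.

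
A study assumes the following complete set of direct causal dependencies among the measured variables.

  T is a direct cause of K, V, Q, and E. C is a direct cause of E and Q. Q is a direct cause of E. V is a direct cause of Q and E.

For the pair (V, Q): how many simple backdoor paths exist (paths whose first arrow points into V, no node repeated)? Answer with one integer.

3

A backdoor path from V to Q is any simple undirected path whose first edge points into V (i.e. leaves V via a parent).
Parents of V: {T}.
Enumerating:
  P1: V <- T -> Q
  P2: V <- T -> E <- C -> Q
  P3: V <- T -> E <- Q
That exhausts the simple backdoor paths. Count: 3.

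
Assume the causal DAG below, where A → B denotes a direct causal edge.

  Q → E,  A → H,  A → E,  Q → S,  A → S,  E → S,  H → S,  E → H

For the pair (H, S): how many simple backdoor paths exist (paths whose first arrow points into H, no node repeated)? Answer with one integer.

6

A backdoor path from H to S is any simple undirected path whose first edge points into H (i.e. leaves H via a parent).
Parents of H: {A, E}.
Enumerating:
  P1: H <- A -> E <- Q -> S
  P2: H <- A -> E -> S
  P3: H <- A -> S
  P4: H <- E <- Q -> S
  P5: H <- E <- A -> S
  P6: H <- E -> S
That exhausts the simple backdoor paths. Count: 6.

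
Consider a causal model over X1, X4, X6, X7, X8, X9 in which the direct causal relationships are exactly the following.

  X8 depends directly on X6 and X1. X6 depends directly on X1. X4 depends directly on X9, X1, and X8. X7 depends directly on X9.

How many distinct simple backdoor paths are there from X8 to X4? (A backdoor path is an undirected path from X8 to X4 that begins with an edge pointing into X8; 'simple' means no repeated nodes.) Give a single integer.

2

A backdoor path from X8 to X4 is any simple undirected path whose first edge points into X8 (i.e. leaves X8 via a parent).
Parents of X8: {X1, X6}.
Enumerating:
  P1: X8 <- X1 -> X4
  P2: X8 <- X6 <- X1 -> X4
That exhausts the simple backdoor paths. Count: 2.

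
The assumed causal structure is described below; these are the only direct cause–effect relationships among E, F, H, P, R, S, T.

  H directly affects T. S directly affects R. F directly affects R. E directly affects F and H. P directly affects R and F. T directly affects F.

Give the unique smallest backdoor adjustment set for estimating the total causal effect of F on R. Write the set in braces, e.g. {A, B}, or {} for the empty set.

{P}

Variables eligible for adjustment (non-descendants of F, excluding F and R): {E, H, P, S, T}.
Backdoor paths from F to R:
  P1: F <- P -> R
The empty set is not sufficient: P1 (F <- P -> R) has no collider blocking it and no conditioned non-collider, so it is open.
Try {P}:
  P1: blocked at fork node P ∈ conditioning set.
{P} contains no descendant of F and blocks every backdoor path.
No other singleton works — e.g. {E} leaves P1 open — so {P} is the unique smallest valid adjustment set.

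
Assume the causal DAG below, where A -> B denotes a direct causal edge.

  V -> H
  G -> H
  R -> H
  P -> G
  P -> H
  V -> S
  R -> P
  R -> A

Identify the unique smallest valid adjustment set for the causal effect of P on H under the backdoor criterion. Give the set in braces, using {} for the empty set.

{R}

Variables eligible for adjustment (non-descendants of P, excluding P and H): {A, R, S, V}.
Backdoor paths from P to H:
  P1: P <- R -> H
The empty set is not sufficient: P1 (P <- R -> H) has no collider blocking it and no conditioned non-collider, so it is open.
Try {R}:
  P1: blocked at fork node R ∈ conditioning set.
{R} contains no descendant of P and blocks every backdoor path.
No other singleton works — e.g. {V} leaves P1 open — so {R} is the unique smallest valid adjustment set.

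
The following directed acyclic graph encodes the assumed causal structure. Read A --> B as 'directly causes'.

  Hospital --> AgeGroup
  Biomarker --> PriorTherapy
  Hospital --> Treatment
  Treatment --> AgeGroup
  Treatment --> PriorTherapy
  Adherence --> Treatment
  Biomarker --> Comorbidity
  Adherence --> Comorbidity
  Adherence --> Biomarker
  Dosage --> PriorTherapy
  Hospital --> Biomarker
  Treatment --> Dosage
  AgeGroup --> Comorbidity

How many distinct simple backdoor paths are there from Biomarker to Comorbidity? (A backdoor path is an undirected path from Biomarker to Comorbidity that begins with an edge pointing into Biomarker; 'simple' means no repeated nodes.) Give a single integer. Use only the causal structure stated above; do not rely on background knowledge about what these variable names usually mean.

7

A backdoor path from Biomarker to Comorbidity is any simple undirected path whose first edge points into Biomarker (i.e. leaves Biomarker via a parent).
Parents of Biomarker: {Adherence, Hospital}.
Enumerating:
  P1: Biomarker <- Adherence -> Treatment <- Hospital -> AgeGroup -> Comorbidity
  P2: Biomarker <- Adherence -> Treatment -> AgeGroup -> Comorbidity
  P3: Biomarker <- Adherence -> Comorbidity
  P4: Biomarker <- Hospital -> Treatment <- Adherence -> Comorbidity
  P5: Biomarker <- Hospital -> Treatment -> AgeGroup -> Comorbidity
  P6: Biomarker <- Hospital -> AgeGroup <- Treatment <- Adherence -> Comorbidity
  P7: Biomarker <- Hospital -> AgeGroup -> Comorbidity
That exhausts the simple backdoor paths. Count: 7.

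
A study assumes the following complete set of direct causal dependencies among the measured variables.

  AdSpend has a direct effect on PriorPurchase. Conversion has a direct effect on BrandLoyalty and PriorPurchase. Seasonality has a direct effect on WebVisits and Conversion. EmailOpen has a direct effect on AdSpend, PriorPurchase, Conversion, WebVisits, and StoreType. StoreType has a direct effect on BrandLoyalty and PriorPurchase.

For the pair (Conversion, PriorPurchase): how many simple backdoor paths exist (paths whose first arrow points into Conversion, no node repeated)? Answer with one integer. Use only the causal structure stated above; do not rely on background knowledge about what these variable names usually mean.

A backdoor path from Conversion to PriorPurchase is any simple undirected path whose first edge points into Conversion (i.e. leaves Conversion via a parent).
Parents of Conversion: {EmailOpen, Seasonality}.
Enumerating:
  P1: Conversion <- Seasonality -> WebVisits <- EmailOpen -> StoreType -> PriorPurchase
  P2: Conversion <- Seasonality -> WebVisits <- EmailOpen -> AdSpend -> PriorPurchase
  P3: Conversion <- Seasonality -> WebVisits <- EmailOpen -> PriorPurchase
  P4: Conversion <- EmailOpen -> StoreType -> PriorPurchase
  P5: Conversion <- EmailOpen -> AdSpend -> PriorPurchase
  P6: Conversion <- EmailOpen -> PriorPurchase
That exhausts the simple backdoor paths. Count: 6.

6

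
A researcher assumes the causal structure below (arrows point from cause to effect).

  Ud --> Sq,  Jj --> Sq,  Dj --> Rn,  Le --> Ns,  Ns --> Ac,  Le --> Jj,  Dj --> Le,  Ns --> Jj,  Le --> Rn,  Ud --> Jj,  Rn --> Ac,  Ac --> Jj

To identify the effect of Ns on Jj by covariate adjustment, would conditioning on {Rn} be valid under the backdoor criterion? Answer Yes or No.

Backdoor paths from Ns to Jj (paths whose first edge points into Ns):
  P1: Ns <- Le <- Dj -> Rn -> Ac -> Jj
  P2: Ns <- Le -> Rn -> Ac -> Jj
  P3: Ns <- Le -> Jj
Condition 1 (no descendant of Ns in the set): holds — descendants of Ns are {Ac, Jj, Sq}; none are in {Rn}.
Condition 2 (every backdoor path blocked by {Rn}):
  P1: blocked at chain node Rn ∈ conditioning set.
  P2: blocked at chain node Rn ∈ conditioning set.
  P3: open — no interior node is in the conditioning set.
{Rn} does not satisfy the backdoor criterion.

No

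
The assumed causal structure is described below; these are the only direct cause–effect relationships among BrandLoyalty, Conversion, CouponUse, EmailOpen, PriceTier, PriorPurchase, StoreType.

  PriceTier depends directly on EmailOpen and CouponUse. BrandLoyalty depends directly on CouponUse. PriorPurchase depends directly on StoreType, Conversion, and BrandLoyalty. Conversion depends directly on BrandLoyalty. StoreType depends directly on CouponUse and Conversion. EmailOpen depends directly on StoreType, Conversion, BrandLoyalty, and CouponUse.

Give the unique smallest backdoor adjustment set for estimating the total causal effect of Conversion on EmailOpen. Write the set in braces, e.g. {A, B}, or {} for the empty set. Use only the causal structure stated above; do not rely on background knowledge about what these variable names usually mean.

{BrandLoyalty}

Variables eligible for adjustment (non-descendants of Conversion, excluding Conversion and EmailOpen): {BrandLoyalty, CouponUse}.
Backdoor paths from Conversion to EmailOpen:
  P1: Conversion <- BrandLoyalty <- CouponUse -> StoreType -> EmailOpen
  P2: Conversion <- BrandLoyalty <- CouponUse -> EmailOpen
  P3: Conversion <- BrandLoyalty <- CouponUse -> PriceTier <- EmailOpen
  P4: Conversion <- BrandLoyalty -> EmailOpen
  P5: Conversion <- BrandLoyalty -> PriorPurchase <- StoreType <- CouponUse -> EmailOpen
  P6: Conversion <- BrandLoyalty -> PriorPurchase <- StoreType <- CouponUse -> PriceTier <- EmailOpen
  P7: Conversion <- BrandLoyalty -> PriorPurchase <- StoreType -> EmailOpen
The empty set is not sufficient: P1 (Conversion <- BrandLoyalty <- CouponUse -> StoreType -> EmailOpen) has no collider blocking it and no conditioned non-collider, so it is open.
Try {BrandLoyalty}:
  P1: blocked at chain node BrandLoyalty ∈ conditioning set.
  P2: blocked at chain node BrandLoyalty ∈ conditioning set.
  P3: blocked at chain node BrandLoyalty ∈ conditioning set.
  P4: blocked at fork node BrandLoyalty ∈ conditioning set.
  P5: blocked at fork node BrandLoyalty ∈ conditioning set.
  P6: blocked at fork node BrandLoyalty ∈ conditioning set.
  P7: blocked at fork node BrandLoyalty ∈ conditioning set.
{BrandLoyalty} contains no descendant of Conversion and blocks every backdoor path.
No other singleton works — e.g. {CouponUse} leaves P4 open — so {BrandLoyalty} is the unique smallest valid adjustment set.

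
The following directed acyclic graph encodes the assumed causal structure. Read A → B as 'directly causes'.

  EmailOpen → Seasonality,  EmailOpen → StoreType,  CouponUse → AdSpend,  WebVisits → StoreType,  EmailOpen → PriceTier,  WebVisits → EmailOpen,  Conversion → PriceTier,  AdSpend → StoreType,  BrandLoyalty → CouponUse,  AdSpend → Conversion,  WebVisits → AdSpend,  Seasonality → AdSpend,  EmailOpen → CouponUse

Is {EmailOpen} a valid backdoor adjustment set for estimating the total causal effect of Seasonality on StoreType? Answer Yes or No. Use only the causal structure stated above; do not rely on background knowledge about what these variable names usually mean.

Backdoor paths from Seasonality to StoreType (paths whose first edge points into Seasonality):
  P1: Seasonality <- EmailOpen <- WebVisits -> AdSpend -> StoreType
  P2: Seasonality <- EmailOpen <- WebVisits -> StoreType
  P3: Seasonality <- EmailOpen -> CouponUse -> AdSpend <- WebVisits -> StoreType
  P4: Seasonality <- EmailOpen -> CouponUse -> AdSpend -> StoreType
  P5: Seasonality <- EmailOpen -> PriceTier <- Conversion <- AdSpend <- WebVisits -> StoreType
  P6: Seasonality <- EmailOpen -> PriceTier <- Conversion <- AdSpend -> StoreType
  P7: Seasonality <- EmailOpen -> StoreType
Condition 1 (no descendant of Seasonality in the set): holds — descendants of Seasonality are {AdSpend, Conversion, PriceTier, StoreType}; none are in {EmailOpen}.
Condition 2 (every backdoor path blocked by {EmailOpen}):
  P1: blocked at chain node EmailOpen ∈ conditioning set.
  P2: blocked at chain node EmailOpen ∈ conditioning set.
  P3: blocked at fork node EmailOpen ∈ conditioning set.
  P4: blocked at fork node EmailOpen ∈ conditioning set.
  P5: blocked at fork node EmailOpen ∈ conditioning set.
  P6: blocked at fork node EmailOpen ∈ conditioning set.
  P7: blocked at fork node EmailOpen ∈ conditioning set.
{EmailOpen} satisfies the backdoor criterion.

Yes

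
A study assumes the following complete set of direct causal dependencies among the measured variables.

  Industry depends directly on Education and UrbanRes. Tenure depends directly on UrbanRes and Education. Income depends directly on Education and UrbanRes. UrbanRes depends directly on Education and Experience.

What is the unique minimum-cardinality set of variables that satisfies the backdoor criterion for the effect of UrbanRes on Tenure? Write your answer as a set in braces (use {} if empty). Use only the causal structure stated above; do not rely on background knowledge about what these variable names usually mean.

Variables eligible for adjustment (non-descendants of UrbanRes, excluding UrbanRes and Tenure): {Education, Experience}.
Backdoor paths from UrbanRes to Tenure:
  P1: UrbanRes <- Education -> Tenure
The empty set is not sufficient: P1 (UrbanRes <- Education -> Tenure) has no collider blocking it and no conditioned non-collider, so it is open.
Try {Education}:
  P1: blocked at fork node Education ∈ conditioning set.
{Education} contains no descendant of UrbanRes and blocks every backdoor path.
No other singleton works — e.g. {Experience} leaves P1 open — so {Education} is the unique smallest valid adjustment set.

{Education}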